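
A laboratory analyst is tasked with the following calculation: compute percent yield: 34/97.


% yield = actual/theoretical × 100
= 34/97 × 100
= 35.05%

35.05%


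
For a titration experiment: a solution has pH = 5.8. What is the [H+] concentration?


[H+] = 10^(-pH) = 10^(-5.8)
= 1.58×10^-6 M

1.58×10^-6 M


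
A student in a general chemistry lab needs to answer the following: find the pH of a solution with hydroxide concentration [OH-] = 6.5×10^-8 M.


pOH = -log10([OH-]) = -log10(6.5×10^-8)
= 8 - log10(6.5) = 7.19
pH = 14 - pOH = 14 - 7.19 = 6.81

6.81


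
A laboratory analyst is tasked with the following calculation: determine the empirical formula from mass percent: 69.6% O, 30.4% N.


Assume 100 g sample. Moles of each element:
  O: 69.6/16.0 = 4.35 mol
  N: 30.4/14.01 = 2.17 mol
Divide by smallest (2.17):
  O: 4.35/2.17 = 2.0
  N: 2.17/2.17 = 1.0
Empirical formula: NO2

NO2


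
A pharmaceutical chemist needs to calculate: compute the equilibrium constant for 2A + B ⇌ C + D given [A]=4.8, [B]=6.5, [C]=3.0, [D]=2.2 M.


Kc = [C][D]/([A]^2[B])
= (3.0^1 × 2.2^1)/(4.8^2 × 6.5^1)
= 6.6/149.76
= 0.04407

0.04407


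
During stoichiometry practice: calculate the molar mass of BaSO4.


M(BaSO4) = 1×137.33 + 1×32.07 + 4×16.0
= 137.33 + 32.07 + 64.0
= 233.4 g/mol

233.4 g/mol


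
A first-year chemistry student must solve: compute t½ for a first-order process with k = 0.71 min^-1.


t½ = ln2/k = 0.693147/(0.71 min^-1)
= 0.9763 min

0.9763 min


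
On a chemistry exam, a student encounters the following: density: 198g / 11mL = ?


ρ = mass/volume
= 198/11
= 18.0 g/mL

18.0 g/mL


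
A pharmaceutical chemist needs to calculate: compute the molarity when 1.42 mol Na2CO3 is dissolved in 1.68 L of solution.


M = n/V = 1.42/1.68 = 0.845 mol/L

0.845 M


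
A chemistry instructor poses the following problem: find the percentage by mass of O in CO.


M(CO) = 1×12.01 + 1×16.0 = 28.01 g/mol
Mass of O = 1 × 16.0 = 16.00 g/mol
% O = 16.00/28.01 × 100 = 57.12%

57.12%


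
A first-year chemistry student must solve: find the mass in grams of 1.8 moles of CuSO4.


M(CuSO4) = 159.62 g/mol
mass = n × M = 1.8 × 159.62 = 287.32 g

287.32 g


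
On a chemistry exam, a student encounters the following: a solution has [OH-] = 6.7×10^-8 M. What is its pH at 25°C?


pOH = -log10([OH-]) = -log10(6.7×10^-8)
= 8 - log10(6.7) = 7.17
pH = 14 - pOH = 14 - 7.17 = 6.83

6.83


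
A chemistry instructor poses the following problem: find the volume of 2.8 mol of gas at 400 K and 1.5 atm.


PV = nRT  (R = 0.08206 L·atm/(mol·K))
V = nRT/P = 2.8×0.08206×400/1.5
= 61.271 L

61.271 L


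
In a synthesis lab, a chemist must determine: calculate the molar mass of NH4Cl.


M(NH4Cl) = 1×14.01 + 4×1.008 + 1×35.45
= 14.01 + 4.03 + 35.45
= 53.49 g/mol

53.49 g/mol


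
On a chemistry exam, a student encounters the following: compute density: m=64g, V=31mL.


ρ = mass/volume
= 64/31
= 2.065 g/mL

2.065 g/mL


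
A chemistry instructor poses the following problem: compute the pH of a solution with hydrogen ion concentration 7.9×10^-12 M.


pH = -log10([H+]) = -log10(7.9×10^-12)
= 12 - log10(7.9)
= 12 - 0.9
= 11.1

11.1


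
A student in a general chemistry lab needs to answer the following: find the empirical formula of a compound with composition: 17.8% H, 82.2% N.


Assume 100 g sample. Moles of each element:
  H: 17.8/1.008 = 17.659 mol
  N: 82.2/14.01 = 5.867 mol
Divide by smallest (5.867):
  H: 17.659/5.867 = 3.01
  N: 5.867/5.867 = 1.0
Empirical formula: NH3

NH3


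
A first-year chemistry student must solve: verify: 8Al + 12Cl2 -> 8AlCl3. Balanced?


Equation: 8Al + 12Cl2 -> 8AlCl3
Check atoms: Al: 8=8, Cl: 24=24
Balanced

Yes, balanced


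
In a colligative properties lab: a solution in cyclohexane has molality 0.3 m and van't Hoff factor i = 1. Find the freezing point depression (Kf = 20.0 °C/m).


ΔTf = Kf × m × i
= 20.0 × 0.3 × 1
= 6.0 °C

6.0 °C


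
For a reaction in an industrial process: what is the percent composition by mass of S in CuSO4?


M(CuSO4) = 1×63.55 + 1×32.07 + 4×16.0 = 159.62 g/mol
Mass of S = 1 × 32.07 = 32.07 g/mol
% S = 32.07/159.62 × 100 = 20.09%

20.09%


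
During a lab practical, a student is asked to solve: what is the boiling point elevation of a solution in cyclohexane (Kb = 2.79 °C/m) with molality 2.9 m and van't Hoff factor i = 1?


ΔTb = Kb × m × i
= 2.79 × 2.9 × 1
= 8.091 °C

8.091 °C


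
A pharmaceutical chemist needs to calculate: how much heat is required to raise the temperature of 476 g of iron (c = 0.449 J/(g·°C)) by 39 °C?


q = mcΔT = 476 × 0.449 × 39
= 8335.24 J

8335.24 J


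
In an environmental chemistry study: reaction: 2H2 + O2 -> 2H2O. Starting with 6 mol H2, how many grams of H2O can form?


Mole ratio H2O:H2 = 2:2
n(H2O) = 6 × 2/2 = 6.000 mol
mass = 6.000 × 18.02 = 108.12 g

108.12 g


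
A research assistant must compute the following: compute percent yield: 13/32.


% yield = actual/theoretical × 100
= 13/32 × 100
= 40.62%

40.62%


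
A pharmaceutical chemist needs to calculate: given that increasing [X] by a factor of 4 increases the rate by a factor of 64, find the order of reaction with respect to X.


rate ∝ [X]^n
4^n = 64 → n = 3
Order in X: 3

3


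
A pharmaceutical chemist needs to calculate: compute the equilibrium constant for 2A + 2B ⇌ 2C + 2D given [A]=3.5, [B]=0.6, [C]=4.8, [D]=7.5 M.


Kc = [C]^2[D]^2/([A]^2[B]^2)
= (4.8^2 × 7.5^2)/(3.5^2 × 0.6^2)
= 1296/4.41
= 293.9

293.9


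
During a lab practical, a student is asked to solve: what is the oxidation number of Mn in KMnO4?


(+1) + x + 4(-2) = 0, so x = +7
Oxidation number: +7

+7


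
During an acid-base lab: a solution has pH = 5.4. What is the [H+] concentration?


[H+] = 10^(-pH) = 10^(-5.4)
= 3.98×10^-6 M

3.98×10^-6 M


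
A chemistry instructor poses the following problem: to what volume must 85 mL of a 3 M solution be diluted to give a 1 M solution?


C1V1 = C2V2
3 × 85 = 1 × V2
V2 = 255/1 = 255.0 mL

255.0 mL


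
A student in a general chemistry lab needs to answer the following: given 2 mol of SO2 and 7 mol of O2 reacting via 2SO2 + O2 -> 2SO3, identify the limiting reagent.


Mole ratio available / coefficient:
  SO2: 2/2 = 1.000
  O2: 7/1 = 7.000
Smaller ratio is limiting.

SO2


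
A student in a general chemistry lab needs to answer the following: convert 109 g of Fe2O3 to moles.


M(Fe2O3) = 159.7 g/mol
n = mass/M = 109/159.7 = 0.6825 mol

0.6825 mol


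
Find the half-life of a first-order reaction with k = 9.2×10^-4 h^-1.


t½ = ln2/k = 0.693147/(9.2×10^-4 h^-1)
= 753.4 h

753.4 h


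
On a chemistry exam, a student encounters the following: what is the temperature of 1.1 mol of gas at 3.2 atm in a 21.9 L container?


PV = nRT  (R = 0.08206 L·atm/(mol·K))
T = PV/(nR) = 3.2×21.9/(1.1×0.08206)
= 70.08/0.090266
= 776.37 K

776.37 K


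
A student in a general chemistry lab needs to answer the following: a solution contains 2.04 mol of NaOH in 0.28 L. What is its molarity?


M = n/V = 2.04/0.28 = 7.286 mol/L

7.286 M


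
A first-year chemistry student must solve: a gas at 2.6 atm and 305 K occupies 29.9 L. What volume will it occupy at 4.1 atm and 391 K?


P1V1/T1 = P2V2/T2
V2 = P1V1T2/(T1P2)
= 2.6×29.9×391/(305×4.1)
= 24.307 L

24.307 L


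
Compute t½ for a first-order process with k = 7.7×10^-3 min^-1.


t½ = ln2/k = 0.693147/(7.7×10^-3 min^-1)
= 90.02 min

90.02 min


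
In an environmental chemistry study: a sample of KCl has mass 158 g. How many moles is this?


M(KCl) = 74.55 g/mol
n = mass/M = 158/74.55 = 2.1194 mol

2.1194 mol


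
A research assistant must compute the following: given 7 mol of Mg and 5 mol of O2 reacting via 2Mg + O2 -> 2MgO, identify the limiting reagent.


Mole ratio available / coefficient:
  Mg: 7/2 = 3.500
  O2: 5/1 = 5.000
Smaller ratio is limiting.

Mg


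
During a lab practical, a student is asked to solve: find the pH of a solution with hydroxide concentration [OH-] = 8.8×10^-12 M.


pOH = -log10([OH-]) = -log10(8.8×10^-12)
= 12 - log10(8.8) = 11.06
pH = 14 - pOH = 14 - 11.06 = 2.94

2.94


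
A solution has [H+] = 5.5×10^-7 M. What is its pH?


pH = -log10([H+]) = -log10(5.5×10^-7)
= 7 - log10(5.5)
= 7 - 0.74
= 6.26

6.26


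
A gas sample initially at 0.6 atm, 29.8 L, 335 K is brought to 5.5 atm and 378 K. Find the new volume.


P1V1/T1 = P2V2/T2
V2 = P1V1T2/(T1P2)
= 0.6×29.8×378/(335×5.5)
= 3.668 L

3.668 L


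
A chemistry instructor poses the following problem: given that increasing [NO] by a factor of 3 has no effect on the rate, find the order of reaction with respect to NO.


rate ∝ [NO]^n
rate ∝ [NO]^0
Order in NO: 0

0


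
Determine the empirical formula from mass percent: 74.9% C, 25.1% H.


Assume 100 g sample. Moles of each element:
  C: 74.9/12.01 = 6.236 mol
  H: 25.1/1.008 = 24.901 mol
Divide by smallest (6.236):
  C: 6.236/6.236 = 1.0
  H: 24.901/6.236 = 3.99
Empirical formula: CH4

CH4


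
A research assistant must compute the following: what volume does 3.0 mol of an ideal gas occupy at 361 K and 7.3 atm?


PV = nRT  (R = 0.08206 L·atm/(mol·K))
V = nRT/P = 3.0×0.08206×361/7.3
= 12.174 L

12.174 L


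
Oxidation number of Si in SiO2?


x + 2(-2) = 0, so x = +4
Oxidation number: +4

+4


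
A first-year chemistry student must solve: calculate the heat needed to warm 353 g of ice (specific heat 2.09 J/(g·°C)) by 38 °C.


q = mcΔT = 353 × 2.09 × 38
= 28035.26 J

28035.26 J


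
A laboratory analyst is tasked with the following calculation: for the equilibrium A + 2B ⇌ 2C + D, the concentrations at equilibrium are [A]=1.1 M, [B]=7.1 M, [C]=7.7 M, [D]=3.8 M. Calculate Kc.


Kc = [C]^2[D]/([A][B]^2)
= (7.7^2 × 3.8^1)/(1.1^1 × 7.1^2)
= 225.302/55.451
= 4.063

4.063


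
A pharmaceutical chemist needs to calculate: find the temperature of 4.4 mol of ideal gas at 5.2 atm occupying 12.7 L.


PV = nRT  (R = 0.08206 L·atm/(mol·K))
T = PV/(nR) = 5.2×12.7/(4.4×0.08206)
= 66.04/0.361064
= 182.90 K

182.90 K


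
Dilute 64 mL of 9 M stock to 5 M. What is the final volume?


C1V1 = C2V2
9 × 64 = 5 × V2
V2 = 576/5 = 115.2 mL

115.2 mL


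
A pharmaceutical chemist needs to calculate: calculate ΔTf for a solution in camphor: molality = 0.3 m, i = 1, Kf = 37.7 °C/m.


ΔTf = Kf × m × i
= 37.7 × 0.3 × 1
= 11.31 °C

11.31 °C


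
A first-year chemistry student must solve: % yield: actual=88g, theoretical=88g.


% yield = actual/theoretical × 100
= 88/88 × 100
= 100.0%

100.0%


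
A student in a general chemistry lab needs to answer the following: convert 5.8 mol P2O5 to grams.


M(P2O5) = 141.94 g/mol
mass = n × M = 5.8 × 141.94 = 823.25 g

823.25 g


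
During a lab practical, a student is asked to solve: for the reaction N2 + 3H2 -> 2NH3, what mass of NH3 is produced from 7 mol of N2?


Mole ratio NH3:N2 = 2:1
n(NH3) = 7 × 2/1 = 14.000 mol
mass = 14.000 × 17.03 = 238.42 g

238.42 g


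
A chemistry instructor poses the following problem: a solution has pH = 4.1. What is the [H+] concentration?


[H+] = 10^(-pH) = 10^(-4.1)
= 7.94×10^-5 M

7.94×10^-5 M


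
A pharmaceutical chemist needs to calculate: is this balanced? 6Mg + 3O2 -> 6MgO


Equation: 6Mg + 3O2 -> 6MgO
Check atoms: Mg: 6=6, O: 6=6
Balanced

Yes, balanced


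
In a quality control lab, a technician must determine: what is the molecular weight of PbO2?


M(PbO2) = 1×207.2 + 2×16.0
= 207.2 + 32.0
= 239.2 g/mol

239.2 g/mol


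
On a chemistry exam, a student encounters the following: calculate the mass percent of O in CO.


M(CO) = 1×12.01 + 1×16.0 = 28.01 g/mol
Mass of O = 1 × 16.0 = 16.00 g/mol
% O = 16.00/28.01 × 100 = 57.12%

57.12%


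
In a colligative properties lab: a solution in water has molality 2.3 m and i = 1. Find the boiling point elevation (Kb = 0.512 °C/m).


ΔTb = Kb × m × i
= 0.512 × 2.3 × 1
= 1.1776 °C

1.1776 °C


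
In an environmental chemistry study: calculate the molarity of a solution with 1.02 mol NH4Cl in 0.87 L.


M = n/V = 1.02/0.87 = 1.172 mol/L

1.172 M


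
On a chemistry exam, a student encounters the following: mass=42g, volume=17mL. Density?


ρ = mass/volume
= 42/17
= 2.471 g/mL

2.471 g/mL


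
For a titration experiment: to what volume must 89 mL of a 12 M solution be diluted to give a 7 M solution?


C1V1 = C2V2
12 × 89 = 7 × V2
V2 = 1068/7 = 152.57 mL

152.57 mL


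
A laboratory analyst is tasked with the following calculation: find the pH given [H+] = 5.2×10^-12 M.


pH = -log10([H+]) = -log10(5.2×10^-12)
= 12 - log10(5.2)
= 12 - 0.72
= 11.28

11.28


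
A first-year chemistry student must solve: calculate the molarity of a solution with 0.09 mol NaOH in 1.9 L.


M = n/V = 0.09/1.9 = 0.047 mol/L

0.047 M


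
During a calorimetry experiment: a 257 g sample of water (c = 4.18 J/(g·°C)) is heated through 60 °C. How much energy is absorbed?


q = mcΔT = 257 × 4.18 × 60
= 64455.60 J

64455.60 J


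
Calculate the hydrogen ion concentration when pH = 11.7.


[H+] = 10^(-pH) = 10^(-11.7)
= 2.0×10^-12 M

2.0×10^-12 M


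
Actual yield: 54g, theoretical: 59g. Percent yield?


% yield = actual/theoretical × 100
= 54/59 × 100
= 91.53%

91.53%


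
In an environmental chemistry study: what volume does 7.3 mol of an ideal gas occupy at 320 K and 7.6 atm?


PV = nRT  (R = 0.08206 L·atm/(mol·K))
V = nRT/P = 7.3×0.08206×320/7.6
= 25.223 L

25.223 L


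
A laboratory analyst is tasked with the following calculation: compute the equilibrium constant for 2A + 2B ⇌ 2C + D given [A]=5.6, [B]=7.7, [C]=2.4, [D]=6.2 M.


Kc = [C]^2[D]/([A]^2[B]^2)
= (2.4^2 × 6.2^1)/(5.6^2 × 7.7^2)
= 35.712/1859.3344
= 0.01921

0.01921


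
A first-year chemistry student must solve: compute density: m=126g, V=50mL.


ρ = mass/volume
= 126/50
= 2.52 g/mL

2.52 g/mL


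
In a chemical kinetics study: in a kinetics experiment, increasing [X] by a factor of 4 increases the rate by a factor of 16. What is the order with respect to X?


rate ∝ [X]^n
4^n = 16 → n = 2
Order in X: 2

2


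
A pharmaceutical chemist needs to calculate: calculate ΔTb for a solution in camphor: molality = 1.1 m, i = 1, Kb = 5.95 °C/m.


ΔTb = Kb × m × i
= 5.95 × 1.1 × 1
= 6.545 °C

6.545 °C


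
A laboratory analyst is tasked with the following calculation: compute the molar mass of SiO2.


M(SiO2) = 1×28.09 + 2×16.0
= 28.09 + 32.0
= 60.09 g/mol

60.09 g/mol


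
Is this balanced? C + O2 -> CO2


Equation: C + O2 -> CO2
Check atoms: C: 1=1, O: 2=2
Balanced

Yes, balanced


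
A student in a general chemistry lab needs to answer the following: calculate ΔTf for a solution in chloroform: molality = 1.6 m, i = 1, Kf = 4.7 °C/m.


ΔTf = Kf × m × i
= 4.7 × 1.6 × 1
= 7.52 °C

7.52 °C


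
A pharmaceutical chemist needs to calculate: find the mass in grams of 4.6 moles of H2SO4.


M(H2SO4) = 98.09 g/mol
mass = n × M = 4.6 × 98.09 = 451.21 g

451.21 g


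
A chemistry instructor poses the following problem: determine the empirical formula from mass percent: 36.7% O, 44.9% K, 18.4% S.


Assume 100 g sample. Moles of each element:
  O: 36.7/16.0 = 2.294 mol
  K: 44.9/39.1 = 1.148 mol
  S: 18.4/32.07 = 0.574 mol
Divide by smallest (0.574):
  O: 2.294/0.574 = 4.0
  K: 1.148/0.574 = 2.0
  S: 0.574/0.574 = 1.0
Empirical formula: K2SO4

K2SO4


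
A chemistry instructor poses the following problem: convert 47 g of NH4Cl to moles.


M(NH4Cl) = 53.49 g/mol
n = mass/M = 47/53.49 = 0.8787 mol

0.8787 mol


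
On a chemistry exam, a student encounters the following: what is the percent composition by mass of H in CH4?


M(CH4) = 1×12.01 + 4×1.008 = 16.042 g/mol
Mass of H = 4 × 1.008 = 4.032 g/mol
% H = 4.032/16.042 × 100 = 25.13%

25.13%


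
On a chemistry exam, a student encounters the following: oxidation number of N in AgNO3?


(+1) + x + 3(-2) = 0, so x = +5
Oxidation number: +5

+5


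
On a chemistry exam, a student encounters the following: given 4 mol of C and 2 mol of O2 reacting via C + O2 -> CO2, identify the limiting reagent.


Mole ratio available / coefficient:
  C: 4/1 = 4.000
  O2: 2/1 = 2.000
Smaller ratio is limiting.

O2


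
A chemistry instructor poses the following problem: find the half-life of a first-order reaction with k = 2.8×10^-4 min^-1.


t½ = ln2/k = 0.693147/(2.8×10^-4 min^-1)
= 2476 min

2476 min


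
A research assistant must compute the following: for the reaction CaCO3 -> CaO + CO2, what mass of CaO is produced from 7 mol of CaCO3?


Mole ratio CaO:CaCO3 = 1:1
n(CaO) = 7 × 1/1 = 7.000 mol
mass = 7.000 × 56.08 = 392.56 g

392.56 g


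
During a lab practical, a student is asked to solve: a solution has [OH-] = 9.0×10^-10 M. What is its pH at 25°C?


pOH = -log10([OH-]) = -log10(9.0×10^-10)
= 10 - log10(9.0) = 9.05
pH = 14 - pOH = 14 - 9.05 = 4.95

4.95


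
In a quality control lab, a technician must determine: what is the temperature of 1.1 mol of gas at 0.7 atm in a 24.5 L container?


PV = nRT  (R = 0.08206 L·atm/(mol·K))
T = PV/(nR) = 0.7×24.5/(1.1×0.08206)
= 17.15/0.090266
= 189.99 K

189.99 K


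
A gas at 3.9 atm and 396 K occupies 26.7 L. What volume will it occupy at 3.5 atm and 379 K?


P1V1/T1 = P2V2/T2
V2 = P1V1T2/(T1P2)
= 3.9×26.7×379/(396×3.5)
= 28.474 L

28.474 L


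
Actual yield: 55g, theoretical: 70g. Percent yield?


% yield = actual/theoretical × 100
= 55/70 × 100
= 78.57%

78.57%


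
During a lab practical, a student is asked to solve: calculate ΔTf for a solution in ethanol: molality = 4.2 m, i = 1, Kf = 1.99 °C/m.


ΔTf = Kf × m × i
= 1.99 × 4.2 × 1
= 8.358 °C

8.358 °C


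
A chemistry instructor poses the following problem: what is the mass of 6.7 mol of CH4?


M(CH4) = 16.04 g/mol
mass = n × M = 6.7 × 16.04 = 107.47 g

107.47 g


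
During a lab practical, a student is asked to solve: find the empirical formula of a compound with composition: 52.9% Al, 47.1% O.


Assume 100 g sample. Moles of each element:
  Al: 52.9/26.98 = 1.961 mol
  O: 47.1/16.0 = 2.944 mol
Divide by smallest (1.961):
  Al: 1.961/1.961 = 1.0
  O: 2.944/1.961 = 1.5
Multiply all ratios by 2 to obtain whole numbers.
Empirical formula: Al2O3

Al2O3


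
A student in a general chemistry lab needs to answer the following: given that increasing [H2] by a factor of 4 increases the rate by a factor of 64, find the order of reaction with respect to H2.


rate ∝ [H2]^n
4^n = 64 → n = 3
Order in H2: 3

3


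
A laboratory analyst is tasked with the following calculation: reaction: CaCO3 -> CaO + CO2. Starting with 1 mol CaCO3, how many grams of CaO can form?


Mole ratio CaO:CaCO3 = 1:1
n(CaO) = 1 × 1/1 = 1.000 mol
mass = 1.000 × 56.08 = 56.08 g

56.08 g


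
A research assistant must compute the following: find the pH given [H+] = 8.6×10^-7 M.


pH = -log10([H+]) = -log10(8.6×10^-7)
= 7 - log10(8.6)
= 7 - 0.93
= 6.07

6.07


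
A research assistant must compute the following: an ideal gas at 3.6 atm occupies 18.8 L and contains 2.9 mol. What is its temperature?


PV = nRT  (R = 0.08206 L·atm/(mol·K))
T = PV/(nR) = 3.6×18.8/(2.9×0.08206)
= 67.68/0.237974
= 284.40 K

284.40 K


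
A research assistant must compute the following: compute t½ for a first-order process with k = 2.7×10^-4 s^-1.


t½ = ln2/k = 0.693147/(2.7×10^-4 s^-1)
= 2567 s

2567 s


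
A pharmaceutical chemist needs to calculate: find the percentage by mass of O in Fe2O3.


M(Fe2O3) = 2×55.85 + 3×16.0 = 159.70 g/mol
Mass of O = 3 × 16.0 = 48.00 g/mol
% O = 48.00/159.70 × 100 = 30.06%

30.06%


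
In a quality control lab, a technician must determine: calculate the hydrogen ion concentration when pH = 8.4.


[H+] = 10^(-pH) = 10^(-8.4)
= 3.98×10^-9 M

3.98×10^-9 M


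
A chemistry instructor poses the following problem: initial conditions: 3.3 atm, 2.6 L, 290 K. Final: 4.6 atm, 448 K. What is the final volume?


P1V1/T1 = P2V2/T2
V2 = P1V1T2/(T1P2)
= 3.3×2.6×448/(290×4.6)
= 2.881 L

2.881 L


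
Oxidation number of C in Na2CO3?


2(+1) + x + 3(-2) = 0, so x = +4
Oxidation number: +4

+4


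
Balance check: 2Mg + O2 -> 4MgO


Equation: 2Mg + O2 -> 4MgO
Check atoms: Mg: 2≠4, O: 2≠4
Not balanced

No, not balanced


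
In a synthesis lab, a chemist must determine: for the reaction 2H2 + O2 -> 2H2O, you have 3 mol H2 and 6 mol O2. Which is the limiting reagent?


Mole ratio available / coefficient:
  H2: 3/2 = 1.500
  O2: 6/1 = 6.000
Smaller ratio is limiting.

H2


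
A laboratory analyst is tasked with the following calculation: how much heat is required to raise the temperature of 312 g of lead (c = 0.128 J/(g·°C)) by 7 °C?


q = mcΔT = 312 × 0.128 × 7
= 279.55 J

279.55 J


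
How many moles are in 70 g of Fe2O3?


M(Fe2O3) = 159.7 g/mol
n = mass/M = 70/159.7 = 0.4383 mol

0.4383 mol


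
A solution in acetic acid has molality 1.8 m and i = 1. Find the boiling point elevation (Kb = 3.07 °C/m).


ΔTb = Kb × m × i
= 3.07 × 1.8 × 1
= 5.526 °C

5.526 °C


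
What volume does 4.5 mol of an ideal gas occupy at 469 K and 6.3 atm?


PV = nRT  (R = 0.08206 L·atm/(mol·K))
V = nRT/P = 4.5×0.08206×469/6.3
= 27.49 L

27.49 L


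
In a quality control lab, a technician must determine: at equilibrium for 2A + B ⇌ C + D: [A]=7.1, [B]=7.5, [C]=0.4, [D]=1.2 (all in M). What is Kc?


Kc = [C][D]/([A]^2[B])
= (0.4^1 × 1.2^1)/(7.1^2 × 7.5^1)
= 0.48/378.075
= 0.001270

0.001270


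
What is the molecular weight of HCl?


M(HCl) = 1×1.008 + 1×35.45
= 1.01 + 35.45
= 36.46 g/mol

36.46 g/mol


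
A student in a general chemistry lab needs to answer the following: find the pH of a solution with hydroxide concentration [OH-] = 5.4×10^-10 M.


pOH = -log10([OH-]) = -log10(5.4×10^-10)
= 10 - log10(5.4) = 9.27
pH = 14 - pOH = 14 - 9.27 = 4.73

4.73


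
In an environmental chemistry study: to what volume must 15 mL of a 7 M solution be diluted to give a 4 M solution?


C1V1 = C2V2
7 × 15 = 4 × V2
V2 = 105/4 = 26.25 mL

26.25 mL


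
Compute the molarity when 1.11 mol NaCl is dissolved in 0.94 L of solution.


M = n/V = 1.11/0.94 = 1.181 mol/L

1.181 M


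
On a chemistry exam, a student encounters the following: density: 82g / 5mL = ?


ρ = mass/volume
= 82/5
= 16.4 g/mL

16.4 g/mL


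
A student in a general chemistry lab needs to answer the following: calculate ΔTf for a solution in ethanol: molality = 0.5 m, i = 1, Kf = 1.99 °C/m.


ΔTf = Kf × m × i
= 1.99 × 0.5 × 1
= 0.995 °C

0.995 °C


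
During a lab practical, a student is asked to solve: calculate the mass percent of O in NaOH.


M(NaOH) = 1×22.99 + 1×16.0 + 1×1.008 = 39.998 g/mol
Mass of O = 1 × 16.0 = 16.00 g/mol
% O = 16.00/39.998 × 100 = 40.00%

40.00%


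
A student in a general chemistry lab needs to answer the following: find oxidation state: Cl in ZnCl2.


halide: -1
Oxidation number: -1

-1


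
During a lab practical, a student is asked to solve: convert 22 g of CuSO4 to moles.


M(CuSO4) = 159.62 g/mol
n = mass/M = 22/159.62 = 0.1378 mol

0.1378 mol


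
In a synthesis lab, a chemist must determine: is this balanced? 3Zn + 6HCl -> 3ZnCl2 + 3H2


Equation: 3Zn + 6HCl -> 3ZnCl2 + 3H2
Check atoms: Cl: 6=6, H: 6=6, Zn: 3=3
Balanced

Yes, balanced


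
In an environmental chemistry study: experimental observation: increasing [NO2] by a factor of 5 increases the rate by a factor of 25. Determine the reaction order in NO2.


rate ∝ [NO2]^n
5^n = 25 → n = 2
Order in NO2: 2

2


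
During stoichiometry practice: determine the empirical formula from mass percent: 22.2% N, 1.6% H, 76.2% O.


Assume 100 g sample. Moles of each element:
  N: 22.2/14.01 = 1.585 mol
  H: 1.6/1.008 = 1.587 mol
  O: 76.2/16.0 = 4.763 mol
Divide by smallest (1.585):
  N: 1.585/1.585 = 1.0
  H: 1.587/1.585 = 1.0
  O: 4.763/1.585 = 3.01
Empirical formula: HNO3

HNO3


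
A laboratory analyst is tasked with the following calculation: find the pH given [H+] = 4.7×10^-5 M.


pH = -log10([H+]) = -log10(4.7×10^-5)
= 5 - log10(4.7)
= 5 - 0.67
= 4.33

4.33


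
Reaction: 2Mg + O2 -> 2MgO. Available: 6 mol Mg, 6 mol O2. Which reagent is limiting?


Mole ratio available / coefficient:
  Mg: 6/2 = 3.000
  O2: 6/1 = 6.000
Smaller ratio is limiting.

Mg


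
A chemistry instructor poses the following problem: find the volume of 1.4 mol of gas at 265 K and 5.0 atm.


PV = nRT  (R = 0.08206 L·atm/(mol·K))
V = nRT/P = 1.4×0.08206×265/5.0
= 6.089 L

6.089 L


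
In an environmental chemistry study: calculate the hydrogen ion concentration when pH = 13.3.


[H+] = 10^(-pH) = 10^(-13.3)
= 5.01×10^-14 M

5.01×10^-14 M


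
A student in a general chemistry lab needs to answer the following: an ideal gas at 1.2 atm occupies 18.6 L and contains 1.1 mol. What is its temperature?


PV = nRT  (R = 0.08206 L·atm/(mol·K))
T = PV/(nR) = 1.2×18.6/(1.1×0.08206)
= 22.32/0.090266
= 247.27 K

247.27 K


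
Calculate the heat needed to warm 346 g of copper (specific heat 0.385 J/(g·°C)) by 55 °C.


q = mcΔT = 346 × 0.385 × 55
= 7326.55 J

7326.55 J


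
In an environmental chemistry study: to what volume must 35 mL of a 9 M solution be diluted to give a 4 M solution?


C1V1 = C2V2
9 × 35 = 4 × V2
V2 = 315/4 = 78.75 mL

78.75 mL


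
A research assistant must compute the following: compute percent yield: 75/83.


% yield = actual/theoretical × 100
= 75/83 × 100
= 90.36%

90.36%


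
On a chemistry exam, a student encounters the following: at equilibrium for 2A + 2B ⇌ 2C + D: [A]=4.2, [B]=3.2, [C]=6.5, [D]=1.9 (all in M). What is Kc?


Kc = [C]^2[D]/([A]^2[B]^2)
= (6.5^2 × 1.9^1)/(4.2^2 × 3.2^2)
= 80.275/180.6336
= 0.4444

0.4444


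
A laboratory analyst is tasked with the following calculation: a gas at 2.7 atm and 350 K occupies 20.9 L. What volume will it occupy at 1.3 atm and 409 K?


P1V1/T1 = P2V2/T2
V2 = P1V1T2/(T1P2)
= 2.7×20.9×409/(350×1.3)
= 50.725 L

50.725 L


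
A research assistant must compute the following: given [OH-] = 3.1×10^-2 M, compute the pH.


pOH = -log10([OH-]) = -log10(3.1×10^-2)
= 2 - log10(3.1) = 1.51
pH = 14 - pOH = 14 - 1.51 = 12.49

12.49


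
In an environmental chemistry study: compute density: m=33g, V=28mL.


ρ = mass/volume
= 33/28
= 1.179 g/mL

1.179 g/mL


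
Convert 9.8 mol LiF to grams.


M(LiF) = 25.94 g/mol
mass = n × M = 9.8 × 25.94 = 254.21 g

254.21 g


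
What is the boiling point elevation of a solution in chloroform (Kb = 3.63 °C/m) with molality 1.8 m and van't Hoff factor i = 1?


ΔTb = Kb × m × i
= 3.63 × 1.8 × 1
= 6.534 °C

6.534 °C


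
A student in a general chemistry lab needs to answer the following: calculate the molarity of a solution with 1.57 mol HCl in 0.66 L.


M = n/V = 1.57/0.66 = 2.379 mol/L

2.379 M


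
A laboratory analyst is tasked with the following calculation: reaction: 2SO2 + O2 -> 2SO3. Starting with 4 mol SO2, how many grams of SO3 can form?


Mole ratio SO3:SO2 = 2:2
n(SO3) = 4 × 2/2 = 4.000 mol
mass = 4.000 × 80.07 = 320.28 g

320.28 g


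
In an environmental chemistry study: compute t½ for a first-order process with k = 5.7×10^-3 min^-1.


t½ = ln2/k = 0.693147/(5.7×10^-3 min^-1)
= 121.6 min

121.6 min


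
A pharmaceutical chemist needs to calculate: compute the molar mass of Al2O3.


M(Al2O3) = 2×26.98 + 3×16.0
= 53.96 + 48.0
= 101.96 g/mol

101.96 g/mol


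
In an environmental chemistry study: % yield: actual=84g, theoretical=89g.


% yield = actual/theoretical × 100
= 84/89 × 100
= 94.38%

94.38%


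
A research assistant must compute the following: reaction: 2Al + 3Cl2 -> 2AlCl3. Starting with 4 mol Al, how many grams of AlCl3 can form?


Mole ratio AlCl3:Al = 2:2
n(AlCl3) = 4 × 2/2 = 4.000 mol
mass = 4.000 × 133.33 = 533.32 g

533.32 g


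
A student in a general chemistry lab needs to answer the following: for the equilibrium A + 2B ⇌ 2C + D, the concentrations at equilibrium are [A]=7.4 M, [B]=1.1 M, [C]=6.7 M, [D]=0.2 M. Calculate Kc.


Kc = [C]^2[D]/([A][B]^2)
= (6.7^2 × 0.2^1)/(7.4^1 × 1.1^2)
= 8.978/8.954
= 1.003

1.003


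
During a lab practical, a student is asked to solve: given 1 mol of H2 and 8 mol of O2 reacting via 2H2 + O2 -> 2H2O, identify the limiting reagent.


Mole ratio available / coefficient:
  H2: 1/2 = 0.500
  O2: 8/1 = 8.000
Smaller ratio is limiting.

H2


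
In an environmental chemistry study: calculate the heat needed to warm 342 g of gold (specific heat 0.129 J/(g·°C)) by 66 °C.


q = mcΔT = 342 × 0.129 × 66
= 2911.79 J

2911.79 J


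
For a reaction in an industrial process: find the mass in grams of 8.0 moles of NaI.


M(NaI) = 149.89 g/mol
mass = n × M = 8.0 × 149.89 = 1199.12 g

1199.12 g


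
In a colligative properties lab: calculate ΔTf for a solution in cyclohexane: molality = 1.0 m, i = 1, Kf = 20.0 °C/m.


ΔTf = Kf × m × i
= 20.0 × 1.0 × 1
= 20.0 °C

20.0 °C


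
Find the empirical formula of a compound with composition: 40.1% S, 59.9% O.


Assume 100 g sample. Moles of each element:
  S: 40.1/32.07 = 1.25 mol
  O: 59.9/16.0 = 3.744 mol
Divide by smallest (1.25):
  S: 1.25/1.25 = 1.0
  O: 3.744/1.25 = 3.0
Empirical formula: SO3

SO3


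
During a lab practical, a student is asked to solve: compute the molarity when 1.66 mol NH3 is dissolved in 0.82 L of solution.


M = n/V = 1.66/0.82 = 2.024 mol/L

2.024 M


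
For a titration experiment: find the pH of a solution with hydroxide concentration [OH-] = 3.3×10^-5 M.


pOH = -log10([OH-]) = -log10(3.3×10^-5)
= 5 - log10(3.3) = 4.48
pH = 14 - pOH = 14 - 4.48 = 9.52

9.52


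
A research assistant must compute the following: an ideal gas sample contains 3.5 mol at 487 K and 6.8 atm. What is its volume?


PV = nRT  (R = 0.08206 L·atm/(mol·K))
V = nRT/P = 3.5×0.08206×487/6.8
= 20.569 L

20.569 L


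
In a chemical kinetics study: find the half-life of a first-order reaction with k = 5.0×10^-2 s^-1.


t½ = ln2/k = 0.693147/(5.0×10^-2 s^-1)
= 13.86 s

13.86 s


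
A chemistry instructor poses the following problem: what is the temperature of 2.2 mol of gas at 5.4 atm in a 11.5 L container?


PV = nRT  (R = 0.08206 L·atm/(mol·K))
T = PV/(nR) = 5.4×11.5/(2.2×0.08206)
= 62.10/0.180532
= 343.98 K

343.98 K


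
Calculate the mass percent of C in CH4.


M(CH4) = 1×12.01 + 4×1.008 = 16.042 g/mol
Mass of C = 1 × 12.01 = 12.01 g/mol
% C = 12.01/16.042 × 100 = 74.87%

74.87%


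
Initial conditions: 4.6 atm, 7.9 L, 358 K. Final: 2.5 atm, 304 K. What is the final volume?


P1V1/T1 = P2V2/T2
V2 = P1V1T2/(T1P2)
= 4.6×7.9×304/(358×2.5)
= 12.343 L

12.343 L


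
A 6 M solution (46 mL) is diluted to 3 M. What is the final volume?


C1V1 = C2V2
6 × 46 = 3 × V2
V2 = 276/3 = 92.0 mL

92.0 mL


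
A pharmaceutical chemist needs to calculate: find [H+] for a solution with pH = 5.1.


[H+] = 10^(-pH) = 10^(-5.1)
= 7.94×10^-6 M

7.94×10^-6 M


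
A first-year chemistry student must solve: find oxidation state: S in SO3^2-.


x + 3(-2) = -2, so x = +4
Oxidation number: +4

+4


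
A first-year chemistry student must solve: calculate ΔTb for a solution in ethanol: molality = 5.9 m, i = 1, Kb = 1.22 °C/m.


ΔTb = Kb × m × i
= 1.22 × 5.9 × 1
= 7.198 °C

7.198 °C


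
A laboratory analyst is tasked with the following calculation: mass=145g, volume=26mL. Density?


ρ = mass/volume
= 145/26
= 5.577 g/mL

5.577 g/mL


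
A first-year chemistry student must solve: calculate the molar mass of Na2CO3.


M(Na2CO3) = 2×22.99 + 1×12.01 + 3×16.0
= 45.98 + 12.01 + 48.0
= 105.99 g/mol

105.99 g/mol


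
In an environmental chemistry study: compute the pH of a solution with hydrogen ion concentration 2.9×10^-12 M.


pH = -log10([H+]) = -log10(2.9×10^-12)
= 12 - log10(2.9)
= 12 - 0.46
= 11.54

11.54


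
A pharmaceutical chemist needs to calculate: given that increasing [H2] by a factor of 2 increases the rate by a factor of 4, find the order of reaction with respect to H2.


rate ∝ [H2]^n
2^n = 4 → n = 2
Order in H2: 2

2


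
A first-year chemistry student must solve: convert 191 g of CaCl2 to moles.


M(CaCl2) = 110.98 g/mol
n = mass/M = 191/110.98 = 1.721 mol

1.721 mol


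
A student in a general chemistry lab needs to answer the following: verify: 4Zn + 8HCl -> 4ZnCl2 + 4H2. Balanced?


Equation: 4Zn + 8HCl -> 4ZnCl2 + 4H2
Check atoms: Cl: 8=8, H: 8=8, Zn: 4=4
Balanced

Yes, balanced


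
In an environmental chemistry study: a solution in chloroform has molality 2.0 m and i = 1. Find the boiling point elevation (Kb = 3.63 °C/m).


ΔTb = Kb × m × i
= 3.63 × 2.0 × 1
= 7.26 °C

7.26 °C


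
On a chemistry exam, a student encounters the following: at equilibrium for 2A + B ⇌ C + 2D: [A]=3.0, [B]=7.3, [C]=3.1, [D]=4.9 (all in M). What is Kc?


Kc = [C][D]^2/([A]^2[B])
= (3.1^1 × 4.9^2)/(3.0^2 × 7.3^1)
= 74.431/65.7
= 1.133

1.133


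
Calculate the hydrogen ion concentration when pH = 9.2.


[H+] = 10^(-pH) = 10^(-9.2)
= 6.31×10^-10 M

6.31×10^-10 M


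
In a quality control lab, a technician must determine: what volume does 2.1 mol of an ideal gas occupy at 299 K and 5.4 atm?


PV = nRT  (R = 0.08206 L·atm/(mol·K))
V = nRT/P = 2.1×0.08206×299/5.4
= 9.542 L

9.542 L


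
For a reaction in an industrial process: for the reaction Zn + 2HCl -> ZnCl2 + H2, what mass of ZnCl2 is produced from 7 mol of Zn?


Mole ratio ZnCl2:Zn = 1:1
n(ZnCl2) = 7 × 1/1 = 7.000 mol
mass = 7.000 × 136.28 = 953.96 g

953.96 g


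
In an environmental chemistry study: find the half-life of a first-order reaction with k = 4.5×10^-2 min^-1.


t½ = ln2/k = 0.693147/(4.5×10^-2 min^-1)
= 15.40 min

15.40 min


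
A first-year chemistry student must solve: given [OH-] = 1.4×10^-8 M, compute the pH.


pOH = -log10([OH-]) = -log10(1.4×10^-8)
= 8 - log10(1.4) = 7.85
pH = 14 - pOH = 14 - 7.85 = 6.15

6.15


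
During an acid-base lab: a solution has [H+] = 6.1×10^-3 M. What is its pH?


pH = -log10([H+]) = -log10(6.1×10^-3)
= 3 - log10(6.1)
= 3 - 0.79
= 2.21

2.21


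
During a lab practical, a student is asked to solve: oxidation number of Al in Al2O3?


Al is +3
Oxidation number: +3

+3


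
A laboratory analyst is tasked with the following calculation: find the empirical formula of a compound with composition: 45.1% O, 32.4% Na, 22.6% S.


Assume 100 g sample. Moles of each element:
  O: 45.1/16.0 = 2.819 mol
  Na: 32.4/22.99 = 1.409 mol
  S: 22.6/32.07 = 0.705 mol
Divide by smallest (0.705):
  O: 2.819/0.705 = 4.0
  Na: 1.409/0.705 = 2.0
  S: 0.705/0.705 = 1.0
Empirical formula: Na2SO4

Na2SO4


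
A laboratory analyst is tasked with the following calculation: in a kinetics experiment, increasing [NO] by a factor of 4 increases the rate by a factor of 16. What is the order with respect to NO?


rate ∝ [NO]^n
4^n = 16 → n = 2
Order in NO: 2

2


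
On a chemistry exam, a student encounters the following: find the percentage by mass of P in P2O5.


M(P2O5) = 2×30.97 + 5×16.0 = 141.94 g/mol
Mass of P = 2 × 30.97 = 61.94 g/mol
% P = 61.94/141.94 × 100 = 43.64%

43.64%


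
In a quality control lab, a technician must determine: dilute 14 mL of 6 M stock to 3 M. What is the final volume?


C1V1 = C2V2
6 × 14 = 3 × V2
V2 = 84/3 = 28.0 mL

28.0 mL


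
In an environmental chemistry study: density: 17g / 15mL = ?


ρ = mass/volume
= 17/15
= 1.133 g/mL

1.133 g/mL


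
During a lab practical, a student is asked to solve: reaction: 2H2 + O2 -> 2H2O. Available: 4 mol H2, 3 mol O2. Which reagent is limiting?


Mole ratio available / coefficient:
  H2: 4/2 = 2.000
  O2: 3/1 = 3.000
Smaller ratio is limiting.

H2


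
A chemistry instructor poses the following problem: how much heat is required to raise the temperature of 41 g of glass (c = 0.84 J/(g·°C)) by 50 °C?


q = mcΔT = 41 × 0.84 × 50
= 1722.00 J

1722.00 J


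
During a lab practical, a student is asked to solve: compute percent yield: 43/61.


% yield = actual/theoretical × 100
= 43/61 × 100
= 70.49%

70.49%


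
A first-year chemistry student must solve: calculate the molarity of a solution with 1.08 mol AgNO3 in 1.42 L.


M = n/V = 1.08/1.42 = 0.761 mol/L

0.761 M


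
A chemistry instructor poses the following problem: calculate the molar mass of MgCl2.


M(MgCl2) = 1×24.31 + 2×35.45
= 24.31 + 70.9
= 95.21 g/mol

95.21 g/mol


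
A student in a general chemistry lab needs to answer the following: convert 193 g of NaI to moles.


M(NaI) = 149.89 g/mol
n = mass/M = 193/149.89 = 1.2876 mol

1.2876 mol


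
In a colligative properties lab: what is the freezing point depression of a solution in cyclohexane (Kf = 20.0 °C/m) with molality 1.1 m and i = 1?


ΔTf = Kf × m × i
= 20.0 × 1.1 × 1
= 22.0 °C

22.0 °C


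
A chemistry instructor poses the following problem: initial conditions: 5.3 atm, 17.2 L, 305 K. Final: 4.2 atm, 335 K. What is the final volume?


P1V1/T1 = P2V2/T2
V2 = P1V1T2/(T1P2)
= 5.3×17.2×335/(305×4.2)
= 23.84 L

23.84 L


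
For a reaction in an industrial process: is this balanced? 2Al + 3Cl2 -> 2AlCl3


Equation: 2Al + 3Cl2 -> 2AlCl3
Check atoms: Al: 2=2, Cl: 6=6
Balanced

Yes, balanced


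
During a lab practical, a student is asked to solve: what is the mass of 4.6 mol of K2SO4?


M(K2SO4) = 174.27 g/mol
mass = n × M = 4.6 × 174.27 = 801.64 g

801.64 g


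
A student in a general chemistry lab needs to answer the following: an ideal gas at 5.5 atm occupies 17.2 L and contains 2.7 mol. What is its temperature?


PV = nRT  (R = 0.08206 L·atm/(mol·K))
T = PV/(nR) = 5.5×17.2/(2.7×0.08206)
= 94.60/0.221562
= 426.97 K

426.97 K


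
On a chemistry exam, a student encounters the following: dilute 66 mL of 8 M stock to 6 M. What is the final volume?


C1V1 = C2V2
8 × 66 = 6 × V2
V2 = 528/6 = 88.0 mL

88.0 mL


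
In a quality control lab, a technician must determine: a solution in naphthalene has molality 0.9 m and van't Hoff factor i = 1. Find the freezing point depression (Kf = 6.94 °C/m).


ΔTf = Kf × m × i
= 6.94 × 0.9 × 1
= 6.246 °C

6.246 °C


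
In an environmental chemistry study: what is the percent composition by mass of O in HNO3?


M(HNO3) = 1×1.008 + 1×14.01 + 3×16.0 = 63.018 g/mol
Mass of O = 3 × 16.0 = 48.00 g/mol
% O = 48.00/63.018 × 100 = 76.17%

76.17%


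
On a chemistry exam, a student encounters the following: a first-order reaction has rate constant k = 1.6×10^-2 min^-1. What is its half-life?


t½ = ln2/k = 0.693147/(1.6×10^-2 min^-1)
= 43.32 min

43.32 min


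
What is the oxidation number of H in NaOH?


H is +1 with nonmetals
Oxidation number: +1

+1


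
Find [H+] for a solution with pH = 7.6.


[H+] = 10^(-pH) = 10^(-7.6)
= 2.51×10^-8 M

2.51×10^-8 M


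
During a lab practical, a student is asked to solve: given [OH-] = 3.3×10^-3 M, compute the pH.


pOH = -log10([OH-]) = -log10(3.3×10^-3)
= 3 - log10(3.3) = 2.48
pH = 14 - pOH = 14 - 2.48 = 11.52

11.52


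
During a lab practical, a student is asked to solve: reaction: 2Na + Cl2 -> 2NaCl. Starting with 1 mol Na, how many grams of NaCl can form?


Mole ratio NaCl:Na = 2:2
n(NaCl) = 1 × 2/2 = 1.000 mol
mass = 1.000 × 58.44 = 58.44 g

58.44 g
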